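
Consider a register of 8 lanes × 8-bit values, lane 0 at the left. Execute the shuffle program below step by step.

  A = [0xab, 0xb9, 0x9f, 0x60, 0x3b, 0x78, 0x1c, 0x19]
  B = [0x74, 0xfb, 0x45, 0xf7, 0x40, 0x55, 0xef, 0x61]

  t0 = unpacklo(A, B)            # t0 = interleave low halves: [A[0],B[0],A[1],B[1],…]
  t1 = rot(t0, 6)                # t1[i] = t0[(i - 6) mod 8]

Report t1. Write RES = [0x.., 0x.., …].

→ t0 |ab|74|b9|fb|9f|45|60|f7|
→ t1 |b9|fb|9f|45|60|f7|ab|74|

RES = [ 0xb9  0xfb  0x9f  0x45  0x60  0xf7  0xab  0x74 ]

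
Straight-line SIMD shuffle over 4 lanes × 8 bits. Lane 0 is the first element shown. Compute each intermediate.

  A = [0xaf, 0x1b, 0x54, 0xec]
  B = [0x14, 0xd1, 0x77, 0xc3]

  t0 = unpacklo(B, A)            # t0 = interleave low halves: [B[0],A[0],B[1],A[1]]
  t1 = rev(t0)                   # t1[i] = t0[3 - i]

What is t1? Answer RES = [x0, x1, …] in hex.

t0 = [0x14, 0xaf, 0xd1, 0x1b]
t1 = [0x1b, 0xd1, 0xaf, 0x14]

RES = [ 0x1b  0xd1  0xaf  0x14 ]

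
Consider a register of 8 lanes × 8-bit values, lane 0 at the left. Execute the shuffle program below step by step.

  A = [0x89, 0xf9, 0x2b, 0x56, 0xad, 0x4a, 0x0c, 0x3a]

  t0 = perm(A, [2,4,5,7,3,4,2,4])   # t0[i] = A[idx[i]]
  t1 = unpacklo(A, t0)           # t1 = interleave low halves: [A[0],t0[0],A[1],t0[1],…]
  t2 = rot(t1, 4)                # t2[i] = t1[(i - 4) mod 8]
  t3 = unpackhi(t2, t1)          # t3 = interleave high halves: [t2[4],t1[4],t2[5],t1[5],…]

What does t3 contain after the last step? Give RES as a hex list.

RES = [0x89, 0x2b, 0x2b, 0x4a, 0xf9, 0x56, 0xad, 0x3a]

t0 = [0x2b, 0xad, 0x4a, 0x3a, 0x56, 0xad, 0x2b, 0xad]
t1 = [0x89, 0x2b, 0xf9, 0xad, 0x2b, 0x4a, 0x56, 0x3a]
t2 = [0x2b, 0x4a, 0x56, 0x3a, 0x89, 0x2b, 0xf9, 0xad]
t3 = [0x89, 0x2b, 0x2b, 0x4a, 0xf9, 0x56, 0xad, 0x3a]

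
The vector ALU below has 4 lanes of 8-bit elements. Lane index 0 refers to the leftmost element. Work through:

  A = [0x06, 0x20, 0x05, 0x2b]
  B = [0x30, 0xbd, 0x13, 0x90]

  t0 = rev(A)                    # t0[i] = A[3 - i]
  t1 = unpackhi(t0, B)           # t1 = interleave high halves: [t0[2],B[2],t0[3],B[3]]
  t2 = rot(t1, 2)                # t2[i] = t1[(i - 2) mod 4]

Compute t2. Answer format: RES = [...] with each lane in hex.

RES = [0x06, 0x90, 0x20, 0x13]

  t0: 2b 05 20 06
  t1: 20 13 06 90
  t2: 06 90 20 13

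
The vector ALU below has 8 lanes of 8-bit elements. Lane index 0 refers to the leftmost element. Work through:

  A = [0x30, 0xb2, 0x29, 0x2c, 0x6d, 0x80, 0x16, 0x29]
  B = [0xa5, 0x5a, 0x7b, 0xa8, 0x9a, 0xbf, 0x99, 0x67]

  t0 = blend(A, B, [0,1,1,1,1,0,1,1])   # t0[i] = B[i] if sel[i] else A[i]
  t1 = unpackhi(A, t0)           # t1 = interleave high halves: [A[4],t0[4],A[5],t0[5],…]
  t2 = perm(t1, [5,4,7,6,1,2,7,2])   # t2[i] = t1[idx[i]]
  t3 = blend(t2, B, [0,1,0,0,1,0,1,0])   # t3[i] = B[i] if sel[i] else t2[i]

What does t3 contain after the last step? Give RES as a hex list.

→ t0 |30|5a|7b|a8|9a|80|99|67|
→ t1 |6d|9a|80|80|16|99|29|67|
→ t2 |99|16|67|29|9a|80|67|80|
→ t3 |99|5a|67|29|9a|80|99|80|

RES = [0x99, 0x5a, 0x67, 0x29, 0x9a, 0x80, 0x99, 0x80]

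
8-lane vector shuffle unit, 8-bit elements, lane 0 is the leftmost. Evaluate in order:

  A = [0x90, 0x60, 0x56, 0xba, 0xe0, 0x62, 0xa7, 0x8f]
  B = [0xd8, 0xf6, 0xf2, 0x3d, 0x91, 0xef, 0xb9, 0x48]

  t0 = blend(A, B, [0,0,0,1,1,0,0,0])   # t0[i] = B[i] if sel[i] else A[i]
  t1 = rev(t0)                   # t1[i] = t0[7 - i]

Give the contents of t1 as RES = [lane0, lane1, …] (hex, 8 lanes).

t0 = [0x90, 0x60, 0x56, 0x3d, 0x91, 0x62, 0xa7, 0x8f]
t1 = [0x8f, 0xa7, 0x62, 0x91, 0x3d, 0x56, 0x60, 0x90]

RES = [ 0x8f  0xa7  0x62  0x91  0x3d  0x56  0x60  0x90 ]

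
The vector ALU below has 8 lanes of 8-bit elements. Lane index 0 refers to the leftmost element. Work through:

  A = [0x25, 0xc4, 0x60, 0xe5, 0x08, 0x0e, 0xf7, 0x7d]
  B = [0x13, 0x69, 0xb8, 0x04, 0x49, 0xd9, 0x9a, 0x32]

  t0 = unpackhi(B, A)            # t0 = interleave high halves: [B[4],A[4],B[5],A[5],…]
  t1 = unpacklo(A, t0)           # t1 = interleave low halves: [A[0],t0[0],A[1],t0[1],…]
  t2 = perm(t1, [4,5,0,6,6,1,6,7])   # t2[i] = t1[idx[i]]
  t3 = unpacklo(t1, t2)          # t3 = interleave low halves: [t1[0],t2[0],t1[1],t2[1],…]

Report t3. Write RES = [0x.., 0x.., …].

t0 = [0x49, 0x08, 0xd9, 0x0e, 0x9a, 0xf7, 0x32, 0x7d]
t1 = [0x25, 0x49, 0xc4, 0x08, 0x60, 0xd9, 0xe5, 0x0e]
t2 = [0x60, 0xd9, 0x25, 0xe5, 0xe5, 0x49, 0xe5, 0x0e]
t3 = [0x25, 0x60, 0x49, 0xd9, 0xc4, 0x25, 0x08, 0xe5]

RES = [ 0x25  0x60  0x49  0xd9  0xc4  0x25  0x08  0xe5 ]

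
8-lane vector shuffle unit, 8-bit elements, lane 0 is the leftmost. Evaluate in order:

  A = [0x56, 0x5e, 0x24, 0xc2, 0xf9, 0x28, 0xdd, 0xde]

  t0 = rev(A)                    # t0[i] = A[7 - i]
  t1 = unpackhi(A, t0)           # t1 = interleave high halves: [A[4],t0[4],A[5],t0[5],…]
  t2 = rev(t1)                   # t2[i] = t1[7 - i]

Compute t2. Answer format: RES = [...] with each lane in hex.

RES = [ 0x56  0xde  0x5e  0xdd  0x24  0x28  0xc2  0xf9 ]

→ t0 |de|dd|28|f9|c2|24|5e|56|
→ t1 |f9|c2|28|24|dd|5e|de|56|
→ t2 |56|de|5e|dd|24|28|c2|f9|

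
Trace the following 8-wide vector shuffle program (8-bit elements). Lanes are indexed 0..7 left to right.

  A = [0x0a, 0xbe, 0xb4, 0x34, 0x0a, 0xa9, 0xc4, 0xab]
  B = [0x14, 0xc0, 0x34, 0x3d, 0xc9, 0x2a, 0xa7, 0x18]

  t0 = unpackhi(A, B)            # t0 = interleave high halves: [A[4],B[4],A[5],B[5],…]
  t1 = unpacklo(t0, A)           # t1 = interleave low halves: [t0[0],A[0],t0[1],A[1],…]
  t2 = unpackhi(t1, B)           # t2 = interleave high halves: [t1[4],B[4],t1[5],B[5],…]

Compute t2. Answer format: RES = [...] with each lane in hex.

→ t0 |0a|c9|a9|2a|c4|a7|ab|18|
→ t1 |0a|0a|c9|be|a9|b4|2a|34|
→ t2 |a9|c9|b4|2a|2a|a7|34|18|

RES = [ 0xa9  0xc9  0xb4  0x2a  0x2a  0xa7  0x34  0x18 ]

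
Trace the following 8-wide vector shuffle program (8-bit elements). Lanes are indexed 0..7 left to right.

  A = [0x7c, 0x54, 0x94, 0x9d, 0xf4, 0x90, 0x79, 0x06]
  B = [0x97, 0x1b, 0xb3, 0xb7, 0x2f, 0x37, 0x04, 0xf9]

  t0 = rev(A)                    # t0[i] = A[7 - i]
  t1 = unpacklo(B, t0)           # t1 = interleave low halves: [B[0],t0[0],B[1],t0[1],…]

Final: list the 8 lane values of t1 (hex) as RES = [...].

RES = [ 0x97  0x06  0x1b  0x79  0xb3  0x90  0xb7  0xf4 ]

t0 = [0x06, 0x79, 0x90, 0xf4, 0x9d, 0x94, 0x54, 0x7c]
t1 = [0x97, 0x06, 0x1b, 0x79, 0xb3, 0x90, 0xb7, 0xf4]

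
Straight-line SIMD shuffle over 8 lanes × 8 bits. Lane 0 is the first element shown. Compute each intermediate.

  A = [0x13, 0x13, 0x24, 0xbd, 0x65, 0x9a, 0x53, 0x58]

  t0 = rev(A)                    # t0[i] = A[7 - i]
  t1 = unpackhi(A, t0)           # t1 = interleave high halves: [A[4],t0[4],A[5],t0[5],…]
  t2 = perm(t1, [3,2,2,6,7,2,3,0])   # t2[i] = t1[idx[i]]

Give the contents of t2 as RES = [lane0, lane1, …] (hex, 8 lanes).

RES = [0x24, 0x9a, 0x9a, 0x58, 0x13, 0x9a, 0x24, 0x65]

t0 = [0x58, 0x53, 0x9a, 0x65, 0xbd, 0x24, 0x13, 0x13]
t1 = [0x65, 0xbd, 0x9a, 0x24, 0x53, 0x13, 0x58, 0x13]
t2 = [0x24, 0x9a, 0x9a, 0x58, 0x13, 0x9a, 0x24, 0x65]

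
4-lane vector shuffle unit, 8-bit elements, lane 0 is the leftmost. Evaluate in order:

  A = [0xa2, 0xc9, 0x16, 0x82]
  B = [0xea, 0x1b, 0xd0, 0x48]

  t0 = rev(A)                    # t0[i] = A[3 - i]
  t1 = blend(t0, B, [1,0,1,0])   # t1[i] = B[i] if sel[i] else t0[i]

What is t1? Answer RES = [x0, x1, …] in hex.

t0 = [0x82, 0x16, 0xc9, 0xa2]
t1 = [0xea, 0x16, 0xd0, 0xa2]

RES = [ 0xea  0x16  0xd0  0xa2 ]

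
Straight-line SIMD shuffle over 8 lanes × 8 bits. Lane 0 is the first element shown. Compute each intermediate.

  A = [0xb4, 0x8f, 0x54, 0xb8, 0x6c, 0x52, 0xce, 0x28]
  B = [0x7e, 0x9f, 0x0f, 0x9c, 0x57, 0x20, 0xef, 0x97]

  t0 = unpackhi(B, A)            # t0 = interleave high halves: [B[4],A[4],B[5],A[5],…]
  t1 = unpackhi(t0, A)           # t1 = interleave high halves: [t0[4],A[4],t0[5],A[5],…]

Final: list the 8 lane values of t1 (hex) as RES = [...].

t0 = [0x57, 0x6c, 0x20, 0x52, 0xef, 0xce, 0x97, 0x28]
t1 = [0xef, 0x6c, 0xce, 0x52, 0x97, 0xce, 0x28, 0x28]

RES = [0xef, 0x6c, 0xce, 0x52, 0x97, 0xce, 0x28, 0x28]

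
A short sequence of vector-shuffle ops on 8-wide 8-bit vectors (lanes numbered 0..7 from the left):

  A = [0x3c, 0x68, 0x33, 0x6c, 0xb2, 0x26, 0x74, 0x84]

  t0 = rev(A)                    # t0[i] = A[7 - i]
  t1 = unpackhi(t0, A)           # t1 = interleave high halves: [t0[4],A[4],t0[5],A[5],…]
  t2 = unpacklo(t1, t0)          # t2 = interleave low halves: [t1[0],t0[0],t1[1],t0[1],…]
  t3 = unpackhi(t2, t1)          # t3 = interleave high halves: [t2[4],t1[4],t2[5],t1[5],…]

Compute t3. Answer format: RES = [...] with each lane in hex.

  t0: 84 74 26 b2 6c 33 68 3c
  t1: 6c b2 33 26 68 74 3c 84
  t2: 6c 84 b2 74 33 26 26 b2
  t3: 33 68 26 74 26 3c b2 84

RES = [0x33, 0x68, 0x26, 0x74, 0x26, 0x3c, 0xb2, 0x84]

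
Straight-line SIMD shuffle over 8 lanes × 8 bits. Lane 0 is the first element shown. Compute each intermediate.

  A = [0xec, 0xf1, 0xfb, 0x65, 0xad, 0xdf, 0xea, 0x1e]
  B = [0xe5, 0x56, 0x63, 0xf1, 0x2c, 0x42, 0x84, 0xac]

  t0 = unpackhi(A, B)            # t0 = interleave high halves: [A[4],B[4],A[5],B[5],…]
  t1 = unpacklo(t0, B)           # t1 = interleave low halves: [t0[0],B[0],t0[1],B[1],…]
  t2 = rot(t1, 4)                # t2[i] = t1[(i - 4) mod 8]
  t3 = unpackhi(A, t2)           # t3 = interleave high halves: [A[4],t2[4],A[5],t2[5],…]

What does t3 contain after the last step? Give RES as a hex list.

RES = [ 0xad  0xad  0xdf  0xe5  0xea  0x2c  0x1e  0x56 ]

→ t0 |ad|2c|df|42|ea|84|1e|ac|
→ t1 |ad|e5|2c|56|df|63|42|f1|
→ t2 |df|63|42|f1|ad|e5|2c|56|
→ t3 |ad|ad|df|e5|ea|2c|1e|56|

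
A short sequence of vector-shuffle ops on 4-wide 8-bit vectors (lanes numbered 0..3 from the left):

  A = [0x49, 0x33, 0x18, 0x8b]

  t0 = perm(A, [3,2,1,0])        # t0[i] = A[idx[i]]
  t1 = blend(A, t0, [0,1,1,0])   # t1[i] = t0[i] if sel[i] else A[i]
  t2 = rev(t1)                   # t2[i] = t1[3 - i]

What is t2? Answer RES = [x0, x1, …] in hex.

RES = [0x8b, 0x33, 0x18, 0x49]

  t0: 8b 18 33 49
  t1: 49 18 33 8b
  t2: 8b 33 18 49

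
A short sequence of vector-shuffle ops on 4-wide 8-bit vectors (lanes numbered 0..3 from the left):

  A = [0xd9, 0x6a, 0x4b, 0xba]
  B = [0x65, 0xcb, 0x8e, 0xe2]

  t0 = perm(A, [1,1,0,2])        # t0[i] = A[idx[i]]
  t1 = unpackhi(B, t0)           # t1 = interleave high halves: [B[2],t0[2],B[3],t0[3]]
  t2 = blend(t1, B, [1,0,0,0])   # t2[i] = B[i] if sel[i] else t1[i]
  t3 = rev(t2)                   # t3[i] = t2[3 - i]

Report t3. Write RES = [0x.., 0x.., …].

RES = [0x4b, 0xe2, 0xd9, 0x65]

t0 = [0x6a, 0x6a, 0xd9, 0x4b]
t1 = [0x8e, 0xd9, 0xe2, 0x4b]
t2 = [0x65, 0xd9, 0xe2, 0x4b]
t3 = [0x4b, 0xe2, 0xd9, 0x65]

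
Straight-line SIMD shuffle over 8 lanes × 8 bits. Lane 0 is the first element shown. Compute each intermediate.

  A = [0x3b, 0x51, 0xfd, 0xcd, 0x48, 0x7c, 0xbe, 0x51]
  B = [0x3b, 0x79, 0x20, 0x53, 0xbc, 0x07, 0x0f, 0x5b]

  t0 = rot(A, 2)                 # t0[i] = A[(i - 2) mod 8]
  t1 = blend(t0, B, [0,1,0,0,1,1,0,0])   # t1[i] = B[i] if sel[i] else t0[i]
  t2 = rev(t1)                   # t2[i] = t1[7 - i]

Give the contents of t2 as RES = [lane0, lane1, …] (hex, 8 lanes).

  t0: be 51 3b 51 fd cd 48 7c
  t1: be 79 3b 51 bc 07 48 7c
  t2: 7c 48 07 bc 51 3b 79 be

RES = [ 0x7c  0x48  0x07  0xbc  0x51  0x3b  0x79  0xbe ]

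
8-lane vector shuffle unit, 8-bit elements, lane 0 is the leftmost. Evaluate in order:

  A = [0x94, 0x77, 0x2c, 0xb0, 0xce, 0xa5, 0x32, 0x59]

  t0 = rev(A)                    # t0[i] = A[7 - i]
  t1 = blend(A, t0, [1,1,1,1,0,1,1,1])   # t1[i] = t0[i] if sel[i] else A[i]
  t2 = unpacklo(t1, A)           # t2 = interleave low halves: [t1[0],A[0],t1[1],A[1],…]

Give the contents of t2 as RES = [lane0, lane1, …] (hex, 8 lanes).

RES = [0x59, 0x94, 0x32, 0x77, 0xa5, 0x2c, 0xce, 0xb0]

t0 = [0x59, 0x32, 0xa5, 0xce, 0xb0, 0x2c, 0x77, 0x94]
t1 = [0x59, 0x32, 0xa5, 0xce, 0xce, 0x2c, 0x77, 0x94]
t2 = [0x59, 0x94, 0x32, 0x77, 0xa5, 0x2c, 0xce, 0xb0]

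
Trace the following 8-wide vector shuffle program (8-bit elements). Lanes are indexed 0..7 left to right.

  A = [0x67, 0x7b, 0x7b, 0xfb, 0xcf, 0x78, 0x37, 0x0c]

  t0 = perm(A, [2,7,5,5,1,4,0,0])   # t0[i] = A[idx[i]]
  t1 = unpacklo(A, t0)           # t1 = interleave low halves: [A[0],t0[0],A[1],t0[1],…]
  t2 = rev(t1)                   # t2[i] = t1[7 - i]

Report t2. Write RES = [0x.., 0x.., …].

→ t0 |7b|0c|78|78|7b|cf|67|67|
→ t1 |67|7b|7b|0c|7b|78|fb|78|
→ t2 |78|fb|78|7b|0c|7b|7b|67|

RES = [ 0x78  0xfb  0x78  0x7b  0x0c  0x7b  0x7b  0x67 ]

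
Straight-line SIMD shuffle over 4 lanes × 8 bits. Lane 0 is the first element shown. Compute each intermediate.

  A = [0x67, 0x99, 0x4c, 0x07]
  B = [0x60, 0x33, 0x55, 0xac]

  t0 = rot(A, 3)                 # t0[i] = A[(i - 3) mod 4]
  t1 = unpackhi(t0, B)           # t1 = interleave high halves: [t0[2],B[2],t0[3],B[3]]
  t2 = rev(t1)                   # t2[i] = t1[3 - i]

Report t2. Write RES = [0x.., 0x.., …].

RES = [ 0xac  0x67  0x55  0x07 ]

  t0: 99 4c 07 67
  t1: 07 55 67 ac
  t2: ac 67 55 07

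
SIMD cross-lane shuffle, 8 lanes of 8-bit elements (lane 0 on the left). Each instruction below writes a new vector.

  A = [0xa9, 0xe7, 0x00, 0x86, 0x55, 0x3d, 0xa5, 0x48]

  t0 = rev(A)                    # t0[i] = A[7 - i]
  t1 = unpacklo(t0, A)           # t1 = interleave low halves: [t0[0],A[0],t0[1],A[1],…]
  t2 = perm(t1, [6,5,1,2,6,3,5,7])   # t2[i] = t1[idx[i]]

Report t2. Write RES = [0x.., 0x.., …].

  t0: 48 a5 3d 55 86 00 e7 a9
  t1: 48 a9 a5 e7 3d 00 55 86
  t2: 55 00 a9 a5 55 e7 00 86

RES = [0x55, 0x00, 0xa9, 0xa5, 0x55, 0xe7, 0x00, 0x86]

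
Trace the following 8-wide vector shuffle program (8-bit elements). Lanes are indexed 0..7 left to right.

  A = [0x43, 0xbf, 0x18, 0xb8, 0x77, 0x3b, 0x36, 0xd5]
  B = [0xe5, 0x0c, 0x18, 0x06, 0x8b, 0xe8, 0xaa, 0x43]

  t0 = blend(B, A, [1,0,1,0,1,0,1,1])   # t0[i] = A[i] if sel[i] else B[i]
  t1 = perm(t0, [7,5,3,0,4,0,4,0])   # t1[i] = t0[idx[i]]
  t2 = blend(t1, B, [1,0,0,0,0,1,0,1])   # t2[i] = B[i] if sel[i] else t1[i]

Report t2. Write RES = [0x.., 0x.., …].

RES = [ 0xe5  0xe8  0x06  0x43  0x77  0xe8  0x77  0x43 ]

  t0: 43 0c 18 06 77 e8 36 d5
  t1: d5 e8 06 43 77 43 77 43
  t2: e5 e8 06 43 77 e8 77 43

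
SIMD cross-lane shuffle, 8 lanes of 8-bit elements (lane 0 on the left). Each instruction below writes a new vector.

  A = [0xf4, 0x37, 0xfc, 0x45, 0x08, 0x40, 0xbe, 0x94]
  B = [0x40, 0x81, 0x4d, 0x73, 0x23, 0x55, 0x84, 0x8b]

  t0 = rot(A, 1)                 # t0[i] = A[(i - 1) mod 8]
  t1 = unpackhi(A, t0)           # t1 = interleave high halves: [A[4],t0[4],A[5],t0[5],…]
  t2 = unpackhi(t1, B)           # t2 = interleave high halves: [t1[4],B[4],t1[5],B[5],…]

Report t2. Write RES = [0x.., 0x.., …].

RES = [0xbe, 0x23, 0x40, 0x55, 0x94, 0x84, 0xbe, 0x8b]

t0 = [0x94, 0xf4, 0x37, 0xfc, 0x45, 0x08, 0x40, 0xbe]
t1 = [0x08, 0x45, 0x40, 0x08, 0xbe, 0x40, 0x94, 0xbe]
t2 = [0xbe, 0x23, 0x40, 0x55, 0x94, 0x84, 0xbe, 0x8b]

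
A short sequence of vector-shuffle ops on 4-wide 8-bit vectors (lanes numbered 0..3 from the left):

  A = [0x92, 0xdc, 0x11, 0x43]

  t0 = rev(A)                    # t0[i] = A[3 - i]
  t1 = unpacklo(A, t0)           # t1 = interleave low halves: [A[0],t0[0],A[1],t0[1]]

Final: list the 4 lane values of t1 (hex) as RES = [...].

t0 = [0x43, 0x11, 0xdc, 0x92]
t1 = [0x92, 0x43, 0xdc, 0x11]

RES = [0x92, 0x43, 0xdc, 0x11]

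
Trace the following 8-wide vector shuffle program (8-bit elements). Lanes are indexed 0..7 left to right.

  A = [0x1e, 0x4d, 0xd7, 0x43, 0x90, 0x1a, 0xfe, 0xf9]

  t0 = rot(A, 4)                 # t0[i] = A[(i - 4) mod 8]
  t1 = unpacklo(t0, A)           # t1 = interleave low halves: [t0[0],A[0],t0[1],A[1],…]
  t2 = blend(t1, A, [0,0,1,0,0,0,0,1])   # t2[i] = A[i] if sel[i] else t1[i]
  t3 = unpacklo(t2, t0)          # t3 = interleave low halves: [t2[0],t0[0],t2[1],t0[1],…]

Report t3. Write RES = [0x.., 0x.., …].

RES = [ 0x90  0x90  0x1e  0x1a  0xd7  0xfe  0x4d  0xf9 ]

→ t0 |90|1a|fe|f9|1e|4d|d7|43|
→ t1 |90|1e|1a|4d|fe|d7|f9|43|
→ t2 |90|1e|d7|4d|fe|d7|f9|f9|
→ t3 |90|90|1e|1a|d7|fe|4d|f9|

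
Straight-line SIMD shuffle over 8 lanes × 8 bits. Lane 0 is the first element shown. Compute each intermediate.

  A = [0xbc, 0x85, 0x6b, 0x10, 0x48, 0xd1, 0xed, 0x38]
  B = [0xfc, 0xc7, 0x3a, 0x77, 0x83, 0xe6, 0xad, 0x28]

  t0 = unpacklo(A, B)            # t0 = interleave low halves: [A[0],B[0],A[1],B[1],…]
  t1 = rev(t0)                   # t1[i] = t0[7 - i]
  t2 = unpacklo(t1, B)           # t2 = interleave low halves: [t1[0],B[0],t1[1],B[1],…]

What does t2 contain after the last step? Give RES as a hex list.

→ t0 |bc|fc|85|c7|6b|3a|10|77|
→ t1 |77|10|3a|6b|c7|85|fc|bc|
→ t2 |77|fc|10|c7|3a|3a|6b|77|

RES = [0x77, 0xfc, 0x10, 0xc7, 0x3a, 0x3a, 0x6b, 0x77]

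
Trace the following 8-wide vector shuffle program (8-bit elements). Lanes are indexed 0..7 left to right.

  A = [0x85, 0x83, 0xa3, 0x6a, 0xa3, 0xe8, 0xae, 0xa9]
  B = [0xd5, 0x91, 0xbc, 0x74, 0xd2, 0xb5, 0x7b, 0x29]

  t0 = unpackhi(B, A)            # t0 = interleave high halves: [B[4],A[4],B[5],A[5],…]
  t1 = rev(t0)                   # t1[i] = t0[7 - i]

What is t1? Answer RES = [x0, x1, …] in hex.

RES = [ 0xa9  0x29  0xae  0x7b  0xe8  0xb5  0xa3  0xd2 ]

→ t0 |d2|a3|b5|e8|7b|ae|29|a9|
→ t1 |a9|29|ae|7b|e8|b5|a3|d2|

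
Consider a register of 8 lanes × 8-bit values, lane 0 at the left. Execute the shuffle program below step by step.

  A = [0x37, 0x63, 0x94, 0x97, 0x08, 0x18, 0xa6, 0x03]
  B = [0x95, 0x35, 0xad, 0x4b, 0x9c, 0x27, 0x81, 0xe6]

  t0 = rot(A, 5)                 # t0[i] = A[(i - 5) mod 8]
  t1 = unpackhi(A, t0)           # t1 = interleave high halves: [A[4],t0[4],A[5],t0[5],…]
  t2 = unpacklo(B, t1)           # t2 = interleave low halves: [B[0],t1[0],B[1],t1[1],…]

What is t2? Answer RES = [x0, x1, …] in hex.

t0 = [0x97, 0x08, 0x18, 0xa6, 0x03, 0x37, 0x63, 0x94]
t1 = [0x08, 0x03, 0x18, 0x37, 0xa6, 0x63, 0x03, 0x94]
t2 = [0x95, 0x08, 0x35, 0x03, 0xad, 0x18, 0x4b, 0x37]

RES = [ 0x95  0x08  0x35  0x03  0xad  0x18  0x4b  0x37 ]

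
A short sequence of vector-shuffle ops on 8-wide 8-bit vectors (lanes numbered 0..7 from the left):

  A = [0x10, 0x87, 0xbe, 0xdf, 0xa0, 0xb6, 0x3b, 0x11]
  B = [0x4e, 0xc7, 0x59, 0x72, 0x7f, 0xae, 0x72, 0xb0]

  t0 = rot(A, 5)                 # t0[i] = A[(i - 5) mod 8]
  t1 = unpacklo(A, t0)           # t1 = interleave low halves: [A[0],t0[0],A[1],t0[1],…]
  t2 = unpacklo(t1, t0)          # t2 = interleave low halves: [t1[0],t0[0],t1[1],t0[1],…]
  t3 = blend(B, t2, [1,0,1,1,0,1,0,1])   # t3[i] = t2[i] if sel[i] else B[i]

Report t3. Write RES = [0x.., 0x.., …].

RES = [0x10, 0xc7, 0xdf, 0xa0, 0x7f, 0xb6, 0x72, 0x3b]

→ t0 |df|a0|b6|3b|11|10|87|be|
→ t1 |10|df|87|a0|be|b6|df|3b|
→ t2 |10|df|df|a0|87|b6|a0|3b|
→ t3 |10|c7|df|a0|7f|b6|72|3b|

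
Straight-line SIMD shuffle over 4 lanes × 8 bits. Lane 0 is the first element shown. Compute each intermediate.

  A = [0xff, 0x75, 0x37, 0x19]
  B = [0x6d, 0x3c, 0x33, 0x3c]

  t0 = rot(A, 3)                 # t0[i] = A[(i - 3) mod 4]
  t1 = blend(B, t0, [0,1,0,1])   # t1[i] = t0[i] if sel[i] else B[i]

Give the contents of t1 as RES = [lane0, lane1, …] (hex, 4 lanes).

t0 = [0x75, 0x37, 0x19, 0xff]
t1 = [0x6d, 0x37, 0x33, 0xff]

RES = [0x6d, 0x37, 0x33, 0xff]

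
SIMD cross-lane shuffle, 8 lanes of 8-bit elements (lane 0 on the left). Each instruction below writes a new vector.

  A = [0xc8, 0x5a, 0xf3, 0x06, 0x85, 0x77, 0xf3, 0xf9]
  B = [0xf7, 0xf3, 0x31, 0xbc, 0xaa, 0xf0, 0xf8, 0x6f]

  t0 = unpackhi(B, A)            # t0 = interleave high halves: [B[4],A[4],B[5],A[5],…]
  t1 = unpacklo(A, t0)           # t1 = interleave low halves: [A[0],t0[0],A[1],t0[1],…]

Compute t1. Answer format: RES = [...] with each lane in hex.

→ t0 |aa|85|f0|77|f8|f3|6f|f9|
→ t1 |c8|aa|5a|85|f3|f0|06|77|

RES = [ 0xc8  0xaa  0x5a  0x85  0xf3  0xf0  0x06  0x77 ]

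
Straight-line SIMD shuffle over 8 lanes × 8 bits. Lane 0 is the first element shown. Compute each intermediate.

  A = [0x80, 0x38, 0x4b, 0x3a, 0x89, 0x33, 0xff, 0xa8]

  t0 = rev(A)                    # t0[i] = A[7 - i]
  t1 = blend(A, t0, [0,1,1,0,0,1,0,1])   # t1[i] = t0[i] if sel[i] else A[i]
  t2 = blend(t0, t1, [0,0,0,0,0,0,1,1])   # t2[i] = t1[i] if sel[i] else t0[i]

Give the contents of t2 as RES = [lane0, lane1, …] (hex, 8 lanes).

RES = [0xa8, 0xff, 0x33, 0x89, 0x3a, 0x4b, 0xff, 0x80]

t0 = [0xa8, 0xff, 0x33, 0x89, 0x3a, 0x4b, 0x38, 0x80]
t1 = [0x80, 0xff, 0x33, 0x3a, 0x89, 0x4b, 0xff, 0x80]
t2 = [0xa8, 0xff, 0x33, 0x89, 0x3a, 0x4b, 0xff, 0x80]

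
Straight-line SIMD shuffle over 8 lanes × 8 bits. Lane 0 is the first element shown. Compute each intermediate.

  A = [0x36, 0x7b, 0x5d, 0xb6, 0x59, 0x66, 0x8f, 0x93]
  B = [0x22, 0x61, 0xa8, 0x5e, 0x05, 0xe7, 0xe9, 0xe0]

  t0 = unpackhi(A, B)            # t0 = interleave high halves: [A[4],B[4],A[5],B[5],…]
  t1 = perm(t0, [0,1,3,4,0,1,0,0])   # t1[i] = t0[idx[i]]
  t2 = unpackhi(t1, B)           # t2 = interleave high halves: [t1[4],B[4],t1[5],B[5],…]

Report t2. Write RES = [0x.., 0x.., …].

t0 = [0x59, 0x05, 0x66, 0xe7, 0x8f, 0xe9, 0x93, 0xe0]
t1 = [0x59, 0x05, 0xe7, 0x8f, 0x59, 0x05, 0x59, 0x59]
t2 = [0x59, 0x05, 0x05, 0xe7, 0x59, 0xe9, 0x59, 0xe0]

RES = [ 0x59  0x05  0x05  0xe7  0x59  0xe9  0x59  0xe0 ]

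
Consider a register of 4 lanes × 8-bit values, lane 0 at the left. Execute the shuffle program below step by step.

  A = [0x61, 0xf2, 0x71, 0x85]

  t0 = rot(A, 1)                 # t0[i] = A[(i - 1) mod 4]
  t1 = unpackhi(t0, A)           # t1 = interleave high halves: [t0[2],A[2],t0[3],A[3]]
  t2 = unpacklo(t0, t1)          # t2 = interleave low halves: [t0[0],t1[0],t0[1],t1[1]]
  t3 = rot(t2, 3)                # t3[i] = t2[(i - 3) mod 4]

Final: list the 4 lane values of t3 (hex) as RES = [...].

RES = [0xf2, 0x61, 0x71, 0x85]

→ t0 |85|61|f2|71|
→ t1 |f2|71|71|85|
→ t2 |85|f2|61|71|
→ t3 |f2|61|71|85|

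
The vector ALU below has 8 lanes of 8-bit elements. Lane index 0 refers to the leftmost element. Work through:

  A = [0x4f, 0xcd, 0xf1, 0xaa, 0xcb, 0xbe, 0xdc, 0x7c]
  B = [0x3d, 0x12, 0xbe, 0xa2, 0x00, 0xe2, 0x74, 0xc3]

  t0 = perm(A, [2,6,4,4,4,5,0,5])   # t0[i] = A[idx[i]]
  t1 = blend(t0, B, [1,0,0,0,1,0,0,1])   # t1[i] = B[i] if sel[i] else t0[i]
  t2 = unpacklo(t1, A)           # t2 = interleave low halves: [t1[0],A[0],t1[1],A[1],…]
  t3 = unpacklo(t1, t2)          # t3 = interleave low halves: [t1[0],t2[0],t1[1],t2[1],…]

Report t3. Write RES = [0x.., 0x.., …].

RES = [ 0x3d  0x3d  0xdc  0x4f  0xcb  0xdc  0xcb  0xcd ]

  t0: f1 dc cb cb cb be 4f be
  t1: 3d dc cb cb 00 be 4f c3
  t2: 3d 4f dc cd cb f1 cb aa
  t3: 3d 3d dc 4f cb dc cb cd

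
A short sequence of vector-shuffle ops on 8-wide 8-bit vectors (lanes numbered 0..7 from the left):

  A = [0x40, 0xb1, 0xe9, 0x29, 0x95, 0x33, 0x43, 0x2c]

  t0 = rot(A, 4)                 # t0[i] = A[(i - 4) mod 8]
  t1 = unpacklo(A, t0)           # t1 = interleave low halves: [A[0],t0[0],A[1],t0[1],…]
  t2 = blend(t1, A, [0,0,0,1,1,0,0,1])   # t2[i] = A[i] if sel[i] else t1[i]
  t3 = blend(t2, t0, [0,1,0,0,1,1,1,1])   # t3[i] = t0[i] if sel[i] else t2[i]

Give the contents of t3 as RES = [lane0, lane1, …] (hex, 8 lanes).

t0 = [0x95, 0x33, 0x43, 0x2c, 0x40, 0xb1, 0xe9, 0x29]
t1 = [0x40, 0x95, 0xb1, 0x33, 0xe9, 0x43, 0x29, 0x2c]
t2 = [0x40, 0x95, 0xb1, 0x29, 0x95, 0x43, 0x29, 0x2c]
t3 = [0x40, 0x33, 0xb1, 0x29, 0x40, 0xb1, 0xe9, 0x29]

RES = [ 0x40  0x33  0xb1  0x29  0x40  0xb1  0xe9  0x29 ]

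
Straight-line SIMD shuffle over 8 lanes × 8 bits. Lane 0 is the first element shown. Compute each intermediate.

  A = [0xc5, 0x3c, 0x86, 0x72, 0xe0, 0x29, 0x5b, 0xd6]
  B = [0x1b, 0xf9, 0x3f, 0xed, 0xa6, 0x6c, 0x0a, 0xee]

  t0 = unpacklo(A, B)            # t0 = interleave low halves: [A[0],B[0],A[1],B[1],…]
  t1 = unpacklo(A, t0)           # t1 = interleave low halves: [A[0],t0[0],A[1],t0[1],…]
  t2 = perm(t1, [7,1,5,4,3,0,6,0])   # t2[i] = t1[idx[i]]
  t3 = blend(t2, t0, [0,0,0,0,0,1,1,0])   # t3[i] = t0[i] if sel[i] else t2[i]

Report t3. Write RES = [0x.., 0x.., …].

RES = [0xf9, 0xc5, 0x3c, 0x86, 0x1b, 0x3f, 0x72, 0xc5]

  t0: c5 1b 3c f9 86 3f 72 ed
  t1: c5 c5 3c 1b 86 3c 72 f9
  t2: f9 c5 3c 86 1b c5 72 c5
  t3: f9 c5 3c 86 1b 3f 72 c5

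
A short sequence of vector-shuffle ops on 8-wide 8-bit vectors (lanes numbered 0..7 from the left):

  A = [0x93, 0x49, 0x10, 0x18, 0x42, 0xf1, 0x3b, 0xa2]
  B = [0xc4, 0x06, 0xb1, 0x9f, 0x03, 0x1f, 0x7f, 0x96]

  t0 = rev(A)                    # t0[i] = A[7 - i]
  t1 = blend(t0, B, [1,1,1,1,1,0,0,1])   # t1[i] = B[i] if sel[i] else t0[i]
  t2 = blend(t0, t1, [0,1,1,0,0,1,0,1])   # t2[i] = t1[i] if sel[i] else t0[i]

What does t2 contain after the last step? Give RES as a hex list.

RES = [ 0xa2  0x06  0xb1  0x42  0x18  0x10  0x49  0x96 ]

  t0: a2 3b f1 42 18 10 49 93
  t1: c4 06 b1 9f 03 10 49 96
  t2: a2 06 b1 42 18 10 49 96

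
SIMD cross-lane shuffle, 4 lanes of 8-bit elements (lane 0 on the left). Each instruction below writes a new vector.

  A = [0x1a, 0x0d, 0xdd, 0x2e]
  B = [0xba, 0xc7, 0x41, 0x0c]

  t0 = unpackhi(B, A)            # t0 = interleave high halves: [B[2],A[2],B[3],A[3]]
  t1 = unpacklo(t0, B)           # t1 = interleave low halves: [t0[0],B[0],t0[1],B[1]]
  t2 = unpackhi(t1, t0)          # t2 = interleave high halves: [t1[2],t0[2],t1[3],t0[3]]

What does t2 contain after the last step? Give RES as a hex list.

t0 = [0x41, 0xdd, 0x0c, 0x2e]
t1 = [0x41, 0xba, 0xdd, 0xc7]
t2 = [0xdd, 0x0c, 0xc7, 0x2e]

RES = [ 0xdd  0x0c  0xc7  0x2e ]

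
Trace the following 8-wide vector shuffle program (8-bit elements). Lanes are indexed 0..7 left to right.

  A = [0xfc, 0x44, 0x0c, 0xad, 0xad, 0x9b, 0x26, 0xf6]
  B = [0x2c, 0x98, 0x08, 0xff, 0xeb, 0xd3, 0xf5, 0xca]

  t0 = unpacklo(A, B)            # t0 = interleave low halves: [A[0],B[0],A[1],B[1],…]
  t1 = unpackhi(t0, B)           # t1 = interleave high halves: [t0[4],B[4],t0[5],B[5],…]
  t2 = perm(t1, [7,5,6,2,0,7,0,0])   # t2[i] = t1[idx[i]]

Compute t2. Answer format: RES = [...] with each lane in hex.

→ t0 |fc|2c|44|98|0c|08|ad|ff|
→ t1 |0c|eb|08|d3|ad|f5|ff|ca|
→ t2 |ca|f5|ff|08|0c|ca|0c|0c|

RES = [ 0xca  0xf5  0xff  0x08  0x0c  0xca  0x0c  0x0c ]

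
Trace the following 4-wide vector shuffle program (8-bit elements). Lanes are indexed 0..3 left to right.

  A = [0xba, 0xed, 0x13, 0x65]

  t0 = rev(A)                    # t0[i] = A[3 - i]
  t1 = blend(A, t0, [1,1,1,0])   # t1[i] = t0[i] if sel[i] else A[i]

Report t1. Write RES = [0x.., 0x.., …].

RES = [ 0x65  0x13  0xed  0x65 ]

t0 = [0x65, 0x13, 0xed, 0xba]
t1 = [0x65, 0x13, 0xed, 0x65]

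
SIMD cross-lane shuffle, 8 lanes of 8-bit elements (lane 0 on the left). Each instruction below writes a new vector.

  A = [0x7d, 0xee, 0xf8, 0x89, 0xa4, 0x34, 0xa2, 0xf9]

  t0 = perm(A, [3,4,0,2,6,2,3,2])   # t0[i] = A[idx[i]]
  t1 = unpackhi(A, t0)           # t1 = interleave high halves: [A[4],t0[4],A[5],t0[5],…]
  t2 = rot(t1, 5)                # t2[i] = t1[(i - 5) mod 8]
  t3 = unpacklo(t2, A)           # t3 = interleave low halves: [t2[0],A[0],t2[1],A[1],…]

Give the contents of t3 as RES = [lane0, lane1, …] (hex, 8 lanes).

RES = [0xf8, 0x7d, 0xa2, 0xee, 0x89, 0xf8, 0xf9, 0x89]

t0 = [0x89, 0xa4, 0x7d, 0xf8, 0xa2, 0xf8, 0x89, 0xf8]
t1 = [0xa4, 0xa2, 0x34, 0xf8, 0xa2, 0x89, 0xf9, 0xf8]
t2 = [0xf8, 0xa2, 0x89, 0xf9, 0xf8, 0xa4, 0xa2, 0x34]
t3 = [0xf8, 0x7d, 0xa2, 0xee, 0x89, 0xf8, 0xf9, 0x89]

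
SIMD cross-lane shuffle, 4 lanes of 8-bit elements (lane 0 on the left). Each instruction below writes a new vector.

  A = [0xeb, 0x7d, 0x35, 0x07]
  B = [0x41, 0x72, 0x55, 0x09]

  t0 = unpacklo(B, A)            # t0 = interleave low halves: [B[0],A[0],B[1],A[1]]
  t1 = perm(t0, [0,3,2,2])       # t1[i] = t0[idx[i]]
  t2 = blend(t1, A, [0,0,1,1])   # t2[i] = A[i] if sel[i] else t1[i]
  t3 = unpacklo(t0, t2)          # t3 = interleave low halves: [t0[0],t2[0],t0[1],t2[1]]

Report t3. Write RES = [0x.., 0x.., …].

RES = [ 0x41  0x41  0xeb  0x7d ]

  t0: 41 eb 72 7d
  t1: 41 7d 72 72
  t2: 41 7d 35 07
  t3: 41 41 eb 7d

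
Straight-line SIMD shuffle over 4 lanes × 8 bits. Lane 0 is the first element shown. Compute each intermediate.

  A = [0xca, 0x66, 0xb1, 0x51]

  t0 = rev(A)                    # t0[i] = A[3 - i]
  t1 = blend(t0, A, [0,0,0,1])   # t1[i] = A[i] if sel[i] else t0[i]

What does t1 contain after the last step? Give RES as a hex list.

→ t0 |51|b1|66|ca|
→ t1 |51|b1|66|51|

RES = [ 0x51  0xb1  0x66  0x51 ]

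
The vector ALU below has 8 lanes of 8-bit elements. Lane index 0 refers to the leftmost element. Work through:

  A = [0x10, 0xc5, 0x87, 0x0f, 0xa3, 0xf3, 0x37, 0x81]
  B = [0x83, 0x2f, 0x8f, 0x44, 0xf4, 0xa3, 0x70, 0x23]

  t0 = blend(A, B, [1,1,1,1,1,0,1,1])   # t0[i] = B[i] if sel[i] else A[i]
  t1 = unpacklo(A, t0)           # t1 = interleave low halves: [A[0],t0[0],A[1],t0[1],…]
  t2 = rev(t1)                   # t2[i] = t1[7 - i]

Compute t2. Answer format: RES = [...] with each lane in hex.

  t0: 83 2f 8f 44 f4 f3 70 23
  t1: 10 83 c5 2f 87 8f 0f 44
  t2: 44 0f 8f 87 2f c5 83 10

RES = [ 0x44  0x0f  0x8f  0x87  0x2f  0xc5  0x83  0x10 ]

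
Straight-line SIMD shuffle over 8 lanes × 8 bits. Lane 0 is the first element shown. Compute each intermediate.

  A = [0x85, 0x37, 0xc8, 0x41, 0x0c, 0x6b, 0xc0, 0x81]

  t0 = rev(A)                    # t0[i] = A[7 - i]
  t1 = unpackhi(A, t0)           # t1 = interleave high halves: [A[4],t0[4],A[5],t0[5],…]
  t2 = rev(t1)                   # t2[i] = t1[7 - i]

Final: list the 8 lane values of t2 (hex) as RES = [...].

RES = [0x85, 0x81, 0x37, 0xc0, 0xc8, 0x6b, 0x41, 0x0c]

  t0: 81 c0 6b 0c 41 c8 37 85
  t1: 0c 41 6b c8 c0 37 81 85
  t2: 85 81 37 c0 c8 6b 41 0c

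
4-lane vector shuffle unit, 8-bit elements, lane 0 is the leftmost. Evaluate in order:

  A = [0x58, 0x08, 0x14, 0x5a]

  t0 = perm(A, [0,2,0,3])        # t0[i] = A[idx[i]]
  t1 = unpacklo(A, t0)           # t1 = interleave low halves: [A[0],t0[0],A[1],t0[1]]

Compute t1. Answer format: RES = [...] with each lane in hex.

RES = [ 0x58  0x58  0x08  0x14 ]

  t0: 58 14 58 5a
  t1: 58 58 08 14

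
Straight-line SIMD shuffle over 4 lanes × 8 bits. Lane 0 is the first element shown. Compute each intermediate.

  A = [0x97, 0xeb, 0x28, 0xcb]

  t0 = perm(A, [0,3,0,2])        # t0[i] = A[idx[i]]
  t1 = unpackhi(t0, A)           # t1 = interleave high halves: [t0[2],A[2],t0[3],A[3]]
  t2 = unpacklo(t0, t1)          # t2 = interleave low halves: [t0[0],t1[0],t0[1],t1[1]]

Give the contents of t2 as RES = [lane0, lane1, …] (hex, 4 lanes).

RES = [0x97, 0x97, 0xcb, 0x28]

  t0: 97 cb 97 28
  t1: 97 28 28 cb
  t2: 97 97 cb 28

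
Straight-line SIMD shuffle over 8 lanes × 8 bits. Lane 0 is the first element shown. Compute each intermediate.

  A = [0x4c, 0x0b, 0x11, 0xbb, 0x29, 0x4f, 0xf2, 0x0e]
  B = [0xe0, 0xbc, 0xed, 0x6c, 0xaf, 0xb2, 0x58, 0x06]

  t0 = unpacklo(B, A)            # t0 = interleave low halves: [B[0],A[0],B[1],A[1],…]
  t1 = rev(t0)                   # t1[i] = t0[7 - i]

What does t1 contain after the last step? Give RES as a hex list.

RES = [0xbb, 0x6c, 0x11, 0xed, 0x0b, 0xbc, 0x4c, 0xe0]

→ t0 |e0|4c|bc|0b|ed|11|6c|bb|
→ t1 |bb|6c|11|ed|0b|bc|4c|e0|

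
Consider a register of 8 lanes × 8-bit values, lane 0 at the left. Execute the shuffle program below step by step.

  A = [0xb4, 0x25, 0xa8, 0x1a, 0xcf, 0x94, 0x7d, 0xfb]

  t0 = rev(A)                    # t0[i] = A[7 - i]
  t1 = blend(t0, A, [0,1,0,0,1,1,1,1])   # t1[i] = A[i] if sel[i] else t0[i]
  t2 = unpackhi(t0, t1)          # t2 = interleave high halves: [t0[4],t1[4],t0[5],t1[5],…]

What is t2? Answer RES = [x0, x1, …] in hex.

  t0: fb 7d 94 cf 1a a8 25 b4
  t1: fb 25 94 cf cf 94 7d fb
  t2: 1a cf a8 94 25 7d b4 fb

RES = [ 0x1a  0xcf  0xa8  0x94  0x25  0x7d  0xb4  0xfb ]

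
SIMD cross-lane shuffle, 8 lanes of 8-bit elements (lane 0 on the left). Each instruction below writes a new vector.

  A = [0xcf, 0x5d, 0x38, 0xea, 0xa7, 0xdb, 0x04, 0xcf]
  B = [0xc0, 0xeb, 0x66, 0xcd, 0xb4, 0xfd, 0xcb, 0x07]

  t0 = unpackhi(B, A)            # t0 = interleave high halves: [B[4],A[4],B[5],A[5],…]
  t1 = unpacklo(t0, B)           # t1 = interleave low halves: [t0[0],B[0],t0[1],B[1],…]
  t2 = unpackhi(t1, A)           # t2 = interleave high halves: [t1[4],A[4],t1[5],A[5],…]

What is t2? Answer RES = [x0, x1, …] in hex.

→ t0 |b4|a7|fd|db|cb|04|07|cf|
→ t1 |b4|c0|a7|eb|fd|66|db|cd|
→ t2 |fd|a7|66|db|db|04|cd|cf|

RES = [0xfd, 0xa7, 0x66, 0xdb, 0xdb, 0x04, 0xcd, 0xcf]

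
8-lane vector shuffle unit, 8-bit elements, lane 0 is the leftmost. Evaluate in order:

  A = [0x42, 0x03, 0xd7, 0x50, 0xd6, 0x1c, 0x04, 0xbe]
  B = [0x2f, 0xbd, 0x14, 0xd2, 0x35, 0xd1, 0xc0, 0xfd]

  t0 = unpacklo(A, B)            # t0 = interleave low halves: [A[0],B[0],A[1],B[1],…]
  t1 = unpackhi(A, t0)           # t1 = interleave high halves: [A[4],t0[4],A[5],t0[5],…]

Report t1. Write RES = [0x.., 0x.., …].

RES = [0xd6, 0xd7, 0x1c, 0x14, 0x04, 0x50, 0xbe, 0xd2]

t0 = [0x42, 0x2f, 0x03, 0xbd, 0xd7, 0x14, 0x50, 0xd2]
t1 = [0xd6, 0xd7, 0x1c, 0x14, 0x04, 0x50, 0xbe, 0xd2]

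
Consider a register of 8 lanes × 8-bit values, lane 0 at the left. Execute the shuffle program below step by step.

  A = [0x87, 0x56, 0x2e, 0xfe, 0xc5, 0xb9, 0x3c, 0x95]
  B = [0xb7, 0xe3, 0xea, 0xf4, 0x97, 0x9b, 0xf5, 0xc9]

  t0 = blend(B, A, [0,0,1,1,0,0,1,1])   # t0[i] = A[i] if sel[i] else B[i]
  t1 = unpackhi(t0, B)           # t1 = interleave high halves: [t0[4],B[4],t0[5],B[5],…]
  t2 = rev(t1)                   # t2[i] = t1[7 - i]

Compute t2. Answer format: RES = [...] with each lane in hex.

t0 = [0xb7, 0xe3, 0x2e, 0xfe, 0x97, 0x9b, 0x3c, 0x95]
t1 = [0x97, 0x97, 0x9b, 0x9b, 0x3c, 0xf5, 0x95, 0xc9]
t2 = [0xc9, 0x95, 0xf5, 0x3c, 0x9b, 0x9b, 0x97, 0x97]

RES = [ 0xc9  0x95  0xf5  0x3c  0x9b  0x9b  0x97  0x97 ]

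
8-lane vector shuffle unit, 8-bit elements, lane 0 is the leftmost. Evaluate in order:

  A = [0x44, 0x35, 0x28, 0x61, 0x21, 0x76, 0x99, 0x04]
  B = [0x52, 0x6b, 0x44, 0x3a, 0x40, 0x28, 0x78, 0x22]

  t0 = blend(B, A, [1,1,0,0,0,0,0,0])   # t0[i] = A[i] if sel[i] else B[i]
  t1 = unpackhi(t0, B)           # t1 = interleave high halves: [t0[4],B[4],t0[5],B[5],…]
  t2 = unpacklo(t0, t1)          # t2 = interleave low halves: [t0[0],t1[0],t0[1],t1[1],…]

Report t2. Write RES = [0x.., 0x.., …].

RES = [0x44, 0x40, 0x35, 0x40, 0x44, 0x28, 0x3a, 0x28]

  t0: 44 35 44 3a 40 28 78 22
  t1: 40 40 28 28 78 78 22 22
  t2: 44 40 35 40 44 28 3a 28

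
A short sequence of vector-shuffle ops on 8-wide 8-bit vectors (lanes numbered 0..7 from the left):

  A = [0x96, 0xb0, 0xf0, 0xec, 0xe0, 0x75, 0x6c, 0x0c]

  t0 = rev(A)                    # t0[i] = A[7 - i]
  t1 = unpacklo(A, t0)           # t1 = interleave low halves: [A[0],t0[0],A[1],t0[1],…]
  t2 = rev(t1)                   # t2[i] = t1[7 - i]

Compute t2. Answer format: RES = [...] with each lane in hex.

→ t0 |0c|6c|75|e0|ec|f0|b0|96|
→ t1 |96|0c|b0|6c|f0|75|ec|e0|
→ t2 |e0|ec|75|f0|6c|b0|0c|96|

RES = [0xe0, 0xec, 0x75, 0xf0, 0x6c, 0xb0, 0x0c, 0x96]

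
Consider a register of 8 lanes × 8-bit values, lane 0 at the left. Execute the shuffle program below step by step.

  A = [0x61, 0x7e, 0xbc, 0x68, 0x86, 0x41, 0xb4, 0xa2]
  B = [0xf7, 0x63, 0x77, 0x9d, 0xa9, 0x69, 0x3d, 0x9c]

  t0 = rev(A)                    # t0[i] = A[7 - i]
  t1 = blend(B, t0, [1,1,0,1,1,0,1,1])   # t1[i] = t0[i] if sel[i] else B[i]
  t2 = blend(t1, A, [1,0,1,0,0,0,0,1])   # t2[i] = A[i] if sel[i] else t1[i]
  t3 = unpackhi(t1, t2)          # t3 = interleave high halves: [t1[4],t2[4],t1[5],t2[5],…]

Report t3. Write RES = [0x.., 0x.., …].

→ t0 |a2|b4|41|86|68|bc|7e|61|
→ t1 |a2|b4|77|86|68|69|7e|61|
→ t2 |61|b4|bc|86|68|69|7e|a2|
→ t3 |68|68|69|69|7e|7e|61|a2|

RES = [0x68, 0x68, 0x69, 0x69, 0x7e, 0x7e, 0x61, 0xa2]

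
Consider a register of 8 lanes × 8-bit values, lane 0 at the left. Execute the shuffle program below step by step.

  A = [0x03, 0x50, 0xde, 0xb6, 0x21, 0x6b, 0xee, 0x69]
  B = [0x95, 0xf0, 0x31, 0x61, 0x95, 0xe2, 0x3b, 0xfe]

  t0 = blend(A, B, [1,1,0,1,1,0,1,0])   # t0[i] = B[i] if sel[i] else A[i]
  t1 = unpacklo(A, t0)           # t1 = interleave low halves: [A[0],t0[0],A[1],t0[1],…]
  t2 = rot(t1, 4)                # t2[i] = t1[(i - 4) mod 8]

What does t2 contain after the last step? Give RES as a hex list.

RES = [ 0xde  0xde  0xb6  0x61  0x03  0x95  0x50  0xf0 ]

  t0: 95 f0 de 61 95 6b 3b 69
  t1: 03 95 50 f0 de de b6 61
  t2: de de b6 61 03 95 50 f0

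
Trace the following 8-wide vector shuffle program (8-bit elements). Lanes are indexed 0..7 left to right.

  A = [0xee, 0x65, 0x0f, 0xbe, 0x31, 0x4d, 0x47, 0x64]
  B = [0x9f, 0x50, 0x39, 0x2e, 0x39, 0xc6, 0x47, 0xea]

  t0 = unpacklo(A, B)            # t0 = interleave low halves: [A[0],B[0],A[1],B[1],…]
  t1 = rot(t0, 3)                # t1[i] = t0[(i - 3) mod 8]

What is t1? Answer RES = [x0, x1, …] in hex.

→ t0 |ee|9f|65|50|0f|39|be|2e|
→ t1 |39|be|2e|ee|9f|65|50|0f|

RES = [ 0x39  0xbe  0x2e  0xee  0x9f  0x65  0x50  0x0f ]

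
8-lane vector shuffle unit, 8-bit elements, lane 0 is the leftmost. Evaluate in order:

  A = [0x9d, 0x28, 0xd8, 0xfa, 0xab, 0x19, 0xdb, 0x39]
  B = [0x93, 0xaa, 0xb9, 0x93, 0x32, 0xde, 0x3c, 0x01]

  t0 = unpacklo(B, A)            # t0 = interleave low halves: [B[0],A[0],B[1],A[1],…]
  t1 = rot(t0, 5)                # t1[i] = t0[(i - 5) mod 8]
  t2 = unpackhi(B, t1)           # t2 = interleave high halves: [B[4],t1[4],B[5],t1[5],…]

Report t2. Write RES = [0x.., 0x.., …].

RES = [0x32, 0xfa, 0xde, 0x93, 0x3c, 0x9d, 0x01, 0xaa]

→ t0 |93|9d|aa|28|b9|d8|93|fa|
→ t1 |28|b9|d8|93|fa|93|9d|aa|
→ t2 |32|fa|de|93|3c|9d|01|aa|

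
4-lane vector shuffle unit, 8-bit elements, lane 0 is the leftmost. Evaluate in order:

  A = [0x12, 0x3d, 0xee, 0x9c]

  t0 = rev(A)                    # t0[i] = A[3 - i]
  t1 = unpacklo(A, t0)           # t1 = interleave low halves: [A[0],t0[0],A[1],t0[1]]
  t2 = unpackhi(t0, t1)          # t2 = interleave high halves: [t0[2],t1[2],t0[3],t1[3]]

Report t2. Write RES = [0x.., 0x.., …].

RES = [0x3d, 0x3d, 0x12, 0xee]

  t0: 9c ee 3d 12
  t1: 12 9c 3d ee
  t2: 3d 3d 12 ee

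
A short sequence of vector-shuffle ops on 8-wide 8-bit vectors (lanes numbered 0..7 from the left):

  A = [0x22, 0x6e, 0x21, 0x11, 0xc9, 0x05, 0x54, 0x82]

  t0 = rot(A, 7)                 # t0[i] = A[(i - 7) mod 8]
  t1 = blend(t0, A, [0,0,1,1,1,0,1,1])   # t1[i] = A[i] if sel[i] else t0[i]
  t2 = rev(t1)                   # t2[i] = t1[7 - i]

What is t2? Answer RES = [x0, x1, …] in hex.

  t0: 6e 21 11 c9 05 54 82 22
  t1: 6e 21 21 11 c9 54 54 82
  t2: 82 54 54 c9 11 21 21 6e

RES = [ 0x82  0x54  0x54  0xc9  0x11  0x21  0x21  0x6e ]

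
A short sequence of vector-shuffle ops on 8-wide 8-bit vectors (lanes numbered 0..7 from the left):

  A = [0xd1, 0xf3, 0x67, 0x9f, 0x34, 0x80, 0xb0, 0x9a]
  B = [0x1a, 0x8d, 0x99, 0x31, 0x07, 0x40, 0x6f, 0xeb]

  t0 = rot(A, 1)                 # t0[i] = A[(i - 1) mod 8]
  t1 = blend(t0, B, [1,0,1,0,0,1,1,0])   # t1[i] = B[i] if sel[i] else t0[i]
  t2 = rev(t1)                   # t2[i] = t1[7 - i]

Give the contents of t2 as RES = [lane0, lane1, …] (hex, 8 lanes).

RES = [0xb0, 0x6f, 0x40, 0x9f, 0x67, 0x99, 0xd1, 0x1a]

→ t0 |9a|d1|f3|67|9f|34|80|b0|
→ t1 |1a|d1|99|67|9f|40|6f|b0|
→ t2 |b0|6f|40|9f|67|99|d1|1a|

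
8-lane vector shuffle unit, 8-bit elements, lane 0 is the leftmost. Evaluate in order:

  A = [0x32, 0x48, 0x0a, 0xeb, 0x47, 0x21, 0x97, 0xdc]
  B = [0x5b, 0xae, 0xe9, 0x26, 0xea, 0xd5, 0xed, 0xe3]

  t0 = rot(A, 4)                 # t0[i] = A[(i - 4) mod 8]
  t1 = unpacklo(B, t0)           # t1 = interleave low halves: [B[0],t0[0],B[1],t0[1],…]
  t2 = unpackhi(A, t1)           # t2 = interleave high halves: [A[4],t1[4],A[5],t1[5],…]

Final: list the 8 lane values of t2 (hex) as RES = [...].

RES = [0x47, 0xe9, 0x21, 0x97, 0x97, 0x26, 0xdc, 0xdc]

→ t0 |47|21|97|dc|32|48|0a|eb|
→ t1 |5b|47|ae|21|e9|97|26|dc|
→ t2 |47|e9|21|97|97|26|dc|dc|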